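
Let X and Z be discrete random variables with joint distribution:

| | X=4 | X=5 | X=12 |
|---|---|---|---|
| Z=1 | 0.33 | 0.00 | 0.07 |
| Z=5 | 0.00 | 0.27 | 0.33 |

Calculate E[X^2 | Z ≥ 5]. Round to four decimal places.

P(Z ≥ 5) = 0.60.
Σ X^2·P over the event = 25·(0.27) + 144·(0.33) = 54.27.
E[X^2 | Z ≥ 5] = (54.27) / (0.60) = 90.4500.

90.4500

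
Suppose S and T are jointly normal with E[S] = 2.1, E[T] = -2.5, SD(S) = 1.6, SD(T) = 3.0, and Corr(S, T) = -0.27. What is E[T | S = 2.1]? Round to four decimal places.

The regression of T on S has slope ρ·σ_T/σ_S and passes through (μ_S, μ_T).
E[T | S=2.1] = -2.5 + (-0.27)·(3.0/1.6)·(2.1 − (2.1)) = -2.5 + (-0.50625)·(0) = -2.5000.

-2.5000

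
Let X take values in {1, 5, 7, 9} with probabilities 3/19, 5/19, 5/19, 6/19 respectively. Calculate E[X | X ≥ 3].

P(X ≥ 3) = 16/19.
Σ over the event: 5·5/19 + 7·5/19 + 9·6/19 = 6.
E[X | X ≥ 3] = (6) / (16/19) = 57/8.

57/8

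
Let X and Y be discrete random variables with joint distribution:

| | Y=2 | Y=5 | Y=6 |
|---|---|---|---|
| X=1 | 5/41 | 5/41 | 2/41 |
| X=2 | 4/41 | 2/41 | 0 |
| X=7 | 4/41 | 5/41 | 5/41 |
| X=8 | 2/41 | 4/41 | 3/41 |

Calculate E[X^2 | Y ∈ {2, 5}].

859/31

P(Y ∈ {2, 5}) = 31/41.
Σ X^2·P over the event = 1·(5/41) + 1·(5/41) + 4·(4/41) + 4·(2/41) + 49·(4/41) + 49·(5/41) + 64·(2/41) + 64·(4/41) = 859/41.
E[X^2 | Y ∈ {2, 5}] = (859/41) / (31/41) = 859/31.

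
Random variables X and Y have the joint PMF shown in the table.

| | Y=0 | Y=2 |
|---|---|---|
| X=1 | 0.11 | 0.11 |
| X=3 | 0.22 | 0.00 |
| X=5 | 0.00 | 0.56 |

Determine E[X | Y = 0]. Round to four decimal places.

2.3333

P(Y = 0) = 0.33.
Σ X·P over the event = 1·(0.11) + 3·(0.22) = 0.77.
E[X | Y = 0] = (0.77) / (0.33) = 2.3333.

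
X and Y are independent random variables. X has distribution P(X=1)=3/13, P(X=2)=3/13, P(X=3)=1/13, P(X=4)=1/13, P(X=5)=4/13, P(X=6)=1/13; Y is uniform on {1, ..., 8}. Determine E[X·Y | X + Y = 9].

202/13

P(X + Y = 9) = 1/8.
Summing XY·P(x,y) over outcomes with X + Y = 9 gives 101/52.
E[X·Y | X + Y = 9] = (101/52) / (1/8) = 202/13.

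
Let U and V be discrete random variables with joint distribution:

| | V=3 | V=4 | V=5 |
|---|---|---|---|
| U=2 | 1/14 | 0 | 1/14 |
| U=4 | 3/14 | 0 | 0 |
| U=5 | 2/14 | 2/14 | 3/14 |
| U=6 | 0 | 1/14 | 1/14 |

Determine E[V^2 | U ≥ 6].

41/2

P(U ≥ 6) = 1/7.
Σ V^2·P over the event = 16·(1/14) + 25·(1/14) = 41/14.
E[V^2 | U ≥ 6] = (41/14) / (1/7) = 41/2.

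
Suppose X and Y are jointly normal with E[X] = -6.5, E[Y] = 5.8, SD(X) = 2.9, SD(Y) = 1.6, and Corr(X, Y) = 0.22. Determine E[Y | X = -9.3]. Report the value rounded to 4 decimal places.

For a bivariate normal, E[Y | X=x] = μ_Y + ρ·(σ_Y/σ_X)·(x − μ_X).
E[Y | X=-9.3] = 5.8 + (0.22)·(1.6/2.9)·(-9.3 − (-6.5)) = 5.8 + (0.12138)·(-2.8) = 5.4601.

5.4601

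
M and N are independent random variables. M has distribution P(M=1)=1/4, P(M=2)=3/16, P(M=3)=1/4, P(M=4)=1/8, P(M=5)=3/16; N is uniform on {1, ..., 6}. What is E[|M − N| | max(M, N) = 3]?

P(max(M, N) = 3) = 19/96.
Summing |M−N|·P(x,y) over outcomes with max(M, N) = 3 gives 23/96.
E[|M − N| | max(M, N) = 3] = (23/96) / (19/96) = 23/19.

23/19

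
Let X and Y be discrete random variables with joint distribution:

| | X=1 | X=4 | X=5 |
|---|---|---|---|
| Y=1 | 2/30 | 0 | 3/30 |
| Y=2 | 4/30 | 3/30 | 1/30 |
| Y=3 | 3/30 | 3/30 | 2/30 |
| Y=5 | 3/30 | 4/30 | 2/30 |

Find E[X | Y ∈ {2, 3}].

P(Y ∈ {2, 3}) = 8/15.
Summing X·P(X=x,Y=y) over the conditioning event gives 23/15.
E[X | Y ∈ {2, 3}] = (23/15) / (8/15) = 23/8.

23/8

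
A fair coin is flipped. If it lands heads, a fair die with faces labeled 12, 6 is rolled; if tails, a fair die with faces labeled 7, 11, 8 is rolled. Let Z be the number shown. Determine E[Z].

53/6

E[Z | heads] = (12+6)/2 = 9.
E[Z | tails] = (7+11+8)/3 = 26/3.
E[Z] = (1/2)·(9) + (1/2)·(26/3) = 53/6.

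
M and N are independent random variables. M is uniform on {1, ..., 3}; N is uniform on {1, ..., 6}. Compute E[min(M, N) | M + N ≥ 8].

Outcomes with M + N ≥ 8: (2,6), (3,5), (3,6), each with probability 1/18.
E[min(M, N) | M + N ≥ 8] = (2 + 3 + 3) / 3 = 8/3.

8/3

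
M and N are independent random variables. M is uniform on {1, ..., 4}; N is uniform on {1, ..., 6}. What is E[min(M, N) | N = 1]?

1

P(N = 1) = 1/6.
Summing min(M,N)·P(x,y) over outcomes with N = 1 gives 1/6.
E[min(M, N) | N = 1] = (1/6) / (1/6) = 1.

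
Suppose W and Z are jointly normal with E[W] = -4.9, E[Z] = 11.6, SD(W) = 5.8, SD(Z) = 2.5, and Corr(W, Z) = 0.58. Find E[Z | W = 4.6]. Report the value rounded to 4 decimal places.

13.9750

E[Z | W=x] = μ_Z + ρ(σ_Z/σ_W)(x − μ_W) for jointly normal variables.
E[Z | W=4.6] = 11.6 + (0.58)·(2.5/5.8)·(4.6 − (-4.9)) = 11.6 + (0.25)·(9.5) = 13.9750.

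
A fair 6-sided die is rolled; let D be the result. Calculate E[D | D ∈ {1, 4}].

5/2

P(D ∈ {1, 4}) = 1/3.
Σ over the event: 1·1/6 + 4·1/6 = 5/6.
E[D | D ∈ {1, 4}] = (5/6) / (1/3) = 5/2.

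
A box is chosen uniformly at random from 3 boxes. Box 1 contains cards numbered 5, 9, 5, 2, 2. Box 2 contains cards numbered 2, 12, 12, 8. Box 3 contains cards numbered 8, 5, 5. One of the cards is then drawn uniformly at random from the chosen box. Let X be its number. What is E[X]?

191/30

E[X | box 1] = (5+9+5+2+2)/5 = 23/5.
E[X | box 2] = (2+12+12+8)/4 = 17/2.
E[X | box 3] = (8+5+5)/3 = 6.
E[X] = (1/3)·(23/5) + (1/3)·(17/2) + (1/3)·(6) = 191/30.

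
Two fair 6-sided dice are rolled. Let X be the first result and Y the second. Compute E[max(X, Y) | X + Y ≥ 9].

Outcomes with X + Y ≥ 9: (3,6), (4,5), (4,6), (5,4), (5,5), (5,6), (6,3), (6,4), (6,5), (6,6), each with probability 1/36.
E[max(X, Y) | X + Y ≥ 9] = (6 + 5 + 6 + 5 + 5 + 6 + 6 + 6 + 6 + 6) / 10 = 57/10.

57/10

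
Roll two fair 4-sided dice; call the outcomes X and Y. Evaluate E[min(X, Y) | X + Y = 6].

7/3

Outcomes with X + Y = 6: (2,4), (3,3), (4,2), each with probability 1/16.
E[min(X, Y) | X + Y = 6] = (2 + 3 + 2) / 3 = 7/3.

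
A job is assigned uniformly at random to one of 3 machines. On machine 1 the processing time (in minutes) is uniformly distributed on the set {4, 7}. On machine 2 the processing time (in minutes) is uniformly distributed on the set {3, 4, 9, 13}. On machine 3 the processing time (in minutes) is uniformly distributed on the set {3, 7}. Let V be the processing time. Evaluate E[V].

71/12

E[V | machine 1] = (4+7)/2 = 11/2.
E[V | machine 2] = (3+4+9+13)/4 = 29/4.
E[V | machine 3] = (3+7)/2 = 5.
E[V] = (1/3)·(11/2) + (1/3)·(29/4) + (1/3)·(5) = 71/12.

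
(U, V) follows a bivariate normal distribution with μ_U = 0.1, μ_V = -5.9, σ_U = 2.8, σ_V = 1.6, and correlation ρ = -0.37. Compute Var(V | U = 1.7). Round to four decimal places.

For a bivariate normal, Var(V | U=x) = σ_V²(1 − ρ²).
Var(V | U=1.7) = (1.6)²·(1 − (-0.37)²) = 2.56·0.8631 = 2.2095.

2.2095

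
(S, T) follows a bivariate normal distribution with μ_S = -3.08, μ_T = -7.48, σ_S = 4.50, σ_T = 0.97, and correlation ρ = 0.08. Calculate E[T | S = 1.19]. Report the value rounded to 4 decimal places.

The regression of T on S has slope ρ·σ_T/σ_S and passes through (μ_S, μ_T).
E[T | S=1.19] = -7.48 + (0.08)·(0.97/4.50)·(1.19 − (-3.08)) = -7.48 + (0.017244)·(4.27) = -7.4064.

-7.4064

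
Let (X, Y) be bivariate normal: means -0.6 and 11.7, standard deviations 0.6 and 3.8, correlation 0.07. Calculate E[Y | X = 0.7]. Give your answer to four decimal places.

E[Y | X=x] = μ_Y + ρ(σ_Y/σ_X)(x − μ_X) for jointly normal variables.
E[Y | X=0.7] = 11.7 + (0.07)·(3.8/0.6)·(0.7 − (-0.6)) = 11.7 + (0.44333)·(1.3) = 12.2763.

12.2763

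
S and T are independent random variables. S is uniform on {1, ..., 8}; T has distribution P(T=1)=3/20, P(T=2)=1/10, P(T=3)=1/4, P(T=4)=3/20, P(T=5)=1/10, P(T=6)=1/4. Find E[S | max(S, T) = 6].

P(max(S, T) = 6) = 9/32.
Summing S·P(x,y) over outcomes with max(S, T) = 6 gives 39/32.
E[S | max(S, T) = 6] = (39/32) / (9/32) = 13/3.

13/3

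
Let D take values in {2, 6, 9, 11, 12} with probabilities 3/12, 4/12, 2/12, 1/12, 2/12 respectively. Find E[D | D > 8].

P(D > 8) = 5/12.
Σ over the event: 9·1/6 + 11·1/12 + 12·1/6 = 53/12.
E[D | D > 8] = (53/12) / (5/12) = 53/5.

53/5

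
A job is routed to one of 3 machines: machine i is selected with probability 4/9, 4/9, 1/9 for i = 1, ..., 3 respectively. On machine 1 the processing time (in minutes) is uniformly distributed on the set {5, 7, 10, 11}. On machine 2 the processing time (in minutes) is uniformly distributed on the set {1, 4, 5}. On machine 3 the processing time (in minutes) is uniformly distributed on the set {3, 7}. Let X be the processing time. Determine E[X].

154/27

E[X | machine 1] = (5+7+10+11)/4 = 33/4.
E[X | machine 2] = (1+4+5)/3 = 10/3.
E[X | machine 3] = (3+7)/2 = 5.
E[X] = (4/9)·(33/4) + (4/9)·(10/3) + (1/9)·(5) = 154/27.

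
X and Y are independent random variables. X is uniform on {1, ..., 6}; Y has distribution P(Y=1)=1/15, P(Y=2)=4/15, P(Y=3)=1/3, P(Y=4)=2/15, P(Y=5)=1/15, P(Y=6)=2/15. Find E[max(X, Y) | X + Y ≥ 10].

59/10

P(X + Y ≥ 10) = 1/9.
Summing max(X,Y)·P(x,y) over outcomes with X + Y ≥ 10 gives 59/90.
E[max(X, Y) | X + Y ≥ 10] = (59/90) / (1/9) = 59/10.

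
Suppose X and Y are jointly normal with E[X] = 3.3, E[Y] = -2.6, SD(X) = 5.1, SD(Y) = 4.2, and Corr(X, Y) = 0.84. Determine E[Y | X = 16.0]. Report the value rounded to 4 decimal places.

For a bivariate normal, E[Y | X=x] = μ_Y + ρ·(σ_Y/σ_X)·(x − μ_X).
E[Y | X=16.0] = -2.6 + (0.84)·(4.2/5.1)·(16.0 − (3.3)) = -2.6 + (0.69176)·(12.7) = 6.1854.

6.1854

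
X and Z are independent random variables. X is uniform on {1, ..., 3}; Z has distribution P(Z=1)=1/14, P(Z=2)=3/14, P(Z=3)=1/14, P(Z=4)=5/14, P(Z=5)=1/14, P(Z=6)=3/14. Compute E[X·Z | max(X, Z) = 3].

P(max(X, Z) = 3) = 1/6.
Summing XZ·P(x,y) over outcomes with max(X, Z) = 3 gives 13/14.
E[X·Z | max(X, Z) = 3] = (13/14) / (1/6) = 39/7.

39/7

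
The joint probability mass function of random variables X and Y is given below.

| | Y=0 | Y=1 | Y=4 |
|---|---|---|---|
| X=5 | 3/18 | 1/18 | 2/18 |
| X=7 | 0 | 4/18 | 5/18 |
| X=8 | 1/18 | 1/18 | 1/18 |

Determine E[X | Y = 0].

P(Y = 0) = 2/9.
Σ X·P over the event = 5·(3/18) + 8·(1/18) = 23/18.
E[X | Y = 0] = (23/18) / (2/9) = 23/4.

23/4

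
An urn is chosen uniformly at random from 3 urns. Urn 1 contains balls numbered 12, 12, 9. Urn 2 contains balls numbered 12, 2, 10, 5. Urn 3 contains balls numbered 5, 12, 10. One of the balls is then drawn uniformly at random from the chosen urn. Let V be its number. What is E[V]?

109/12

E[V | urn 1] = (12+12+9)/3 = 11.
E[V | urn 2] = (12+2+10+5)/4 = 29/4.
E[V | urn 3] = (5+12+10)/3 = 9.
E[V] = (1/3)·(11) + (1/3)·(29/4) + (1/3)·(9) = 109/12.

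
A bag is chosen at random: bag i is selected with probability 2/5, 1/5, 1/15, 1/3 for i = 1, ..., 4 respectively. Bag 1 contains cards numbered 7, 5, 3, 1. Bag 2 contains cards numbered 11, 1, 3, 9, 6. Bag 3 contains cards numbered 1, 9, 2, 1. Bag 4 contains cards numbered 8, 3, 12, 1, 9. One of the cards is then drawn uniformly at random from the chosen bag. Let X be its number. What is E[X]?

313/60

E[X | bag 1] = (7+5+3+1)/4 = 4.
E[X | bag 2] = (11+1+3+9+6)/5 = 6.
E[X | bag 3] = (1+9+2+1)/4 = 13/4.
E[X | bag 4] = (8+3+12+1+9)/5 = 33/5.
By the law of total expectation,
E[X] = (2/5)·(4) + (1/5)·(6) + (1/15)·(13/4) + (1/3)·(33/5) = 313/60.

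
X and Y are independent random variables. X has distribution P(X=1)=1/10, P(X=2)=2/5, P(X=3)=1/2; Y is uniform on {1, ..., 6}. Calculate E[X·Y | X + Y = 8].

P(X + Y = 8) = 3/20.
Summing XY·P(x,y) over outcomes with X + Y = 8 gives 41/20.
E[X·Y | X + Y = 8] = (41/20) / (3/20) = 41/3.

41/3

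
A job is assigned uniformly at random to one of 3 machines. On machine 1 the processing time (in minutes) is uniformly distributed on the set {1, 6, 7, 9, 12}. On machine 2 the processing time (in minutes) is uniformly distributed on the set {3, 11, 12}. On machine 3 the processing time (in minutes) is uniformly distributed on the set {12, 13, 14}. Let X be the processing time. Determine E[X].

86/9

E[X | machine 1] = (1+6+7+9+12)/5 = 7.
E[X | machine 2] = (3+11+12)/3 = 26/3.
E[X | machine 3] = (12+13+14)/3 = 13.
By the law of total expectation,
E[X] = (1/3)·(7) + (1/3)·(26/3) + (1/3)·(13) = 86/9.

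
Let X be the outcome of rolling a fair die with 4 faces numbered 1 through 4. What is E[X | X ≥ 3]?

7/2

Given X ≥ 3, X is equally likely to be any of {3, 4}.
E[X | X ≥ 3] = (3 + 4) / 2 = 7/2.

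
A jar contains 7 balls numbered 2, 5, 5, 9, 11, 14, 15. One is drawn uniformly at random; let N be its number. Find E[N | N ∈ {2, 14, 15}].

P(N ∈ {2, 14, 15}) = 3/7.
Σ over the event: 2·1/7 + 14·1/7 + 15·1/7 = 31/7.
E[N | N ∈ {2, 14, 15}] = (31/7) / (3/7) = 31/3.

31/3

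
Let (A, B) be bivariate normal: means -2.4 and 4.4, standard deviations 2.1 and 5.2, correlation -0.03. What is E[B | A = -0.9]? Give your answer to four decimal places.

The regression of B on A has slope ρ·σ_B/σ_A and passes through (μ_A, μ_B).
E[B | A=-0.9] = 4.4 + (-0.03)·(5.2/2.1)·(-0.9 − (-2.4)) = 4.4 + (-0.074286)·(1.5) = 4.2886.

4.2886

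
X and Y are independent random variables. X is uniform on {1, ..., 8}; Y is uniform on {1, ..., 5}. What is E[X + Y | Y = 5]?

19/2

Outcomes with Y = 5: (1,5), (2,5), (3,5), (4,5), (5,5), (6,5), (7,5), (8,5), each with probability 1/40.
E[X + Y | Y = 5] = (6 + 7 + 8 + 9 + 10 + 11 + 12 + 13) / 8 = 19/2.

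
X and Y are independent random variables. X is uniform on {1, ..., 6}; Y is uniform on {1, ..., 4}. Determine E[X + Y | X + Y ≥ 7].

Outcomes with X + Y ≥ 7: (3,4), (4,3), (4,4), (5,2), (5,3), (5,4), (6,1), (6,2), (6,3), (6,4), each with probability 1/24.
E[X + Y | X + Y ≥ 7] = (7 + 7 + 8 + 7 + 8 + 9 + 7 + 8 + 9 + 10) / 10 = 8.

8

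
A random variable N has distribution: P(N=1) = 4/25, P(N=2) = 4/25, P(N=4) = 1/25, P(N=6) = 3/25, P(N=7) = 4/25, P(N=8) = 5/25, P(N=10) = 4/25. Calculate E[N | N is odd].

P(N is odd) = 8/25.
Σ over the event: 1·4/25 + 7·4/25 = 32/25.
E[N | N is odd] = (32/25) / (8/25) = 4.

4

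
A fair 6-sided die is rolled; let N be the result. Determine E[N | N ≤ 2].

3/2

Given N ≤ 2, N is equally likely to be any of {1, 2}.
E[N | N ≤ 2] = (1 + 2) / 2 = 3/2.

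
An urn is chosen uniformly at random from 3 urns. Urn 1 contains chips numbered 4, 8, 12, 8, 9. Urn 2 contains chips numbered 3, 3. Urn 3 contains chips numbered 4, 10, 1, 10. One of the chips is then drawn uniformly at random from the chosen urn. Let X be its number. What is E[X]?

E[X | urn 1] = (4+8+12+8+9)/5 = 41/5.
E[X | urn 2] = (3+3)/2 = 3.
E[X | urn 3] = (4+10+1+10)/4 = 25/4.
E[X] = (1/3)·(41/5) + (1/3)·(3) + (1/3)·(25/4) = 349/60.

349/60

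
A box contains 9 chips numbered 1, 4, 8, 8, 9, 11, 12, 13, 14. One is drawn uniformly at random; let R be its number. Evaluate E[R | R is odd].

17/2

P(R is odd) = 4/9.
Σ over the event: 1·1/9 + 9·1/9 + 11·1/9 + 13·1/9 = 34/9.
E[R | R is odd] = (34/9) / (4/9) = 17/2.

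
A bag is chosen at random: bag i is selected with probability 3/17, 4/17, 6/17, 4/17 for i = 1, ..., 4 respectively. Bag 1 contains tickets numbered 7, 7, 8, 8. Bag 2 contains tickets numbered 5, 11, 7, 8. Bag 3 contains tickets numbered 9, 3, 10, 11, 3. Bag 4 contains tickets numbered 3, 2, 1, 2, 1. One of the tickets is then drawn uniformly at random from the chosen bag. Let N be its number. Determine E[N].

E[N | bag 1] = (7+7+8+8)/4 = 15/2.
E[N | bag 2] = (5+11+7+8)/4 = 31/4.
E[N | bag 3] = (9+3+10+11+3)/5 = 36/5.
E[N | bag 4] = (3+2+1+2+1)/5 = 9/5.
E[N] = (3/17)·(15/2) + (4/17)·(31/4) + (6/17)·(36/5) + (4/17)·(9/5) = 1039/170.

1039/170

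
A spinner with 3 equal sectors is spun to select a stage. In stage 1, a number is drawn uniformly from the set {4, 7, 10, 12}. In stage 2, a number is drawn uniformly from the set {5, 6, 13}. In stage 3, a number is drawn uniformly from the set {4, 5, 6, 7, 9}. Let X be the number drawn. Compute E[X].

E[X | stage 1] = (4+7+10+12)/4 = 33/4.
E[X | stage 2] = (5+6+13)/3 = 8.
E[X | stage 3] = (4+5+6+7+9)/5 = 31/5.
By the law of total expectation,
E[X] = (1/3)·(33/4) + (1/3)·(8) + (1/3)·(31/5) = 449/60.

449/60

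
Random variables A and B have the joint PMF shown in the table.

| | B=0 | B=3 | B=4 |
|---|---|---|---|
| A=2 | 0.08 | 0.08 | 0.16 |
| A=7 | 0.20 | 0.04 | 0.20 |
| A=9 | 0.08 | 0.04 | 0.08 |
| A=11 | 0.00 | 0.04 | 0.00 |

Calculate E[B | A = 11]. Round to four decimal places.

3.0000

P(A = 11) = 0.04.
Σ B·P over the event = 3·(0.04) = 0.12.
E[B | A = 11] = (0.12) / (0.04) = 3.0000.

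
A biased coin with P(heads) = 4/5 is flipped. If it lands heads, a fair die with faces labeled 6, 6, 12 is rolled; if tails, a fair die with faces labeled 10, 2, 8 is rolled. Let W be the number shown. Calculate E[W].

E[W | heads] = (6+6+12)/3 = 8.
E[W | tails] = (10+2+8)/3 = 20/3.
E[W] = (4/5)·(8) + (1/5)·(20/3) = 116/15.

116/15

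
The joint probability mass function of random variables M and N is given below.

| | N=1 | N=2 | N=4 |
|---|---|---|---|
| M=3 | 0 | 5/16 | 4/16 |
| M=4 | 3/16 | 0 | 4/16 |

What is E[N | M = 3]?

P(M = 3) = 9/16.
Σ N·P over the event = 2·(5/16) + 4·(4/16) = 13/8.
E[N | M = 3] = (13/8) / (9/16) = 26/9.

26/9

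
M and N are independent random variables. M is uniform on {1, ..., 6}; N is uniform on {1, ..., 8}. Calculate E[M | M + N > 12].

Outcomes with M + N > 12: (5,8), (6,7), (6,8), each with probability 1/48.
E[M | M + N > 12] = (5 + 6 + 6) / 3 = 17/3.

17/3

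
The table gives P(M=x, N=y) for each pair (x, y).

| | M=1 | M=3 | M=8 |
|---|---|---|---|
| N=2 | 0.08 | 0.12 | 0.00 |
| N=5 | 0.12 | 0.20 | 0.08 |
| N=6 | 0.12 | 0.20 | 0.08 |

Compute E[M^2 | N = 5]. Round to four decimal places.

P(N = 5) = 0.40.
Σ M^2·P over the event = 1·(0.12) + 9·(0.20) + 64·(0.08) = 7.04.
E[M^2 | N = 5] = (7.04) / (0.40) = 17.6000.

17.6000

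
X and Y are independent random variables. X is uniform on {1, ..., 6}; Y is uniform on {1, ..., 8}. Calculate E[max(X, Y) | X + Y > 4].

17/3

P(X + Y > 4) = 7/8.
Summing max(X,Y)·P(x,y) over outcomes with X + Y > 4 gives 119/24.
E[max(X, Y) | X + Y > 4] = (119/24) / (7/8) = 17/3.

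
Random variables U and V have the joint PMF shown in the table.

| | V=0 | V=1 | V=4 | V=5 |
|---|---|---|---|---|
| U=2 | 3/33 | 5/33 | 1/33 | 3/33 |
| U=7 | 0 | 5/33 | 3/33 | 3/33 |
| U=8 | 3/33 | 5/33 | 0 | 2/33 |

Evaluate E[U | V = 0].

5

P(V = 0) = 2/11.
Σ U·P over the event = 2·(3/33) + 8·(3/33) = 10/11.
E[U | V = 0] = (10/11) / (2/11) = 5.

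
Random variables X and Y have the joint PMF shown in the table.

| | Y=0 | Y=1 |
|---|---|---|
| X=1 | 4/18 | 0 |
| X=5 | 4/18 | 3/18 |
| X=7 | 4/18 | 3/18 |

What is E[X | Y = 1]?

6

P(Y = 1) = 1/3.
Σ X·P over the event = 5·(3/18) + 7·(3/18) = 2.
E[X | Y = 1] = (2) / (1/3) = 6.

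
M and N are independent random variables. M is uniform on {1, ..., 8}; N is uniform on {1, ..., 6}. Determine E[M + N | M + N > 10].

P(M + N > 10) = 5/24.
Summing (M+N)·P(x,y) over outcomes with M + N > 10 gives 5/2.
E[M + N | M + N > 10] = (5/2) / (5/24) = 12.

12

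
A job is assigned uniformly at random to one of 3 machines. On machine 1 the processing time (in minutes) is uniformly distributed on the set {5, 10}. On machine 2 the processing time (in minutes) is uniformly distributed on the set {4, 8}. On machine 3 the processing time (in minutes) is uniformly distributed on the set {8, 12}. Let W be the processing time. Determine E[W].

47/6

E[W | machine 1] = (5+10)/2 = 15/2.
E[W | machine 2] = (4+8)/2 = 6.
E[W | machine 3] = (8+12)/2 = 10.
By the law of total expectation,
E[W] = (1/3)·(15/2) + (1/3)·(6) + (1/3)·(10) = 47/6.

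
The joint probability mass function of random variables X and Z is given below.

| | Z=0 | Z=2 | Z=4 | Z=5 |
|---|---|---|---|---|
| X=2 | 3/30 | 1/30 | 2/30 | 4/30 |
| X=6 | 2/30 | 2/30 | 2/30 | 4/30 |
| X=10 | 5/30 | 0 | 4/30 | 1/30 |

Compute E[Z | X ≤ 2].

P(X ≤ 2) = 1/3.
Σ Z·P over the event = 0·(3/30) + 2·(1/30) + 4·(2/30) + 5·(4/30) = 1.
E[Z | X ≤ 2] = (1) / (1/3) = 3.

3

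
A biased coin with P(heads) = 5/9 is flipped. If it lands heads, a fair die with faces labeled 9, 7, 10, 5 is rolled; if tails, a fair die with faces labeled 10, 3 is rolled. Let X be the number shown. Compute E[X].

259/36

E[X | heads] = (9+7+10+5)/4 = 31/4.
E[X | tails] = (10+3)/2 = 13/2.
By the law of total expectation,
E[X] = (5/9)·(31/4) + (4/9)·(13/2) = 259/36.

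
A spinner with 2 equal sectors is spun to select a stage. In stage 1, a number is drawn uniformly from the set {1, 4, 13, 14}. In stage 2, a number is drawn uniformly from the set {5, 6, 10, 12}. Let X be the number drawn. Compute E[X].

E[X | stage 1] = (1+4+13+14)/4 = 8.
E[X | stage 2] = (5+6+10+12)/4 = 33/4.
By the law of total expectation,
E[X] = (1/2)·(8) + (1/2)·(33/4) = 65/8.

65/8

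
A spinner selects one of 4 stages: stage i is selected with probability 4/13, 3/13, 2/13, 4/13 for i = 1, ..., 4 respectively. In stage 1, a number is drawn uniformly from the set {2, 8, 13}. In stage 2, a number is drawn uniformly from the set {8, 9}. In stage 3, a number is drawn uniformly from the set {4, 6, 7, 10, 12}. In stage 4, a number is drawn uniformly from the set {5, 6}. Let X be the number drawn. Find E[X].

2813/390

E[X | stage 1] = (2+8+13)/3 = 23/3.
E[X | stage 2] = (8+9)/2 = 17/2.
E[X | stage 3] = (4+6+7+10+12)/5 = 39/5.
E[X | stage 4] = (5+6)/2 = 11/2.
E[X] = (4/13)·(23/3) + (3/13)·(17/2) + (2/13)·(39/5) + (4/13)·(11/2) = 2813/390.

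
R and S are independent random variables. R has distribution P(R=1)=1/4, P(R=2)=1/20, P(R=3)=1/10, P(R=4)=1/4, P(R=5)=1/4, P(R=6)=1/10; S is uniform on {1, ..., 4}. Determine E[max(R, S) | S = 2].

P(S = 2) = 1/4.
Summing max(R,S)·P(x,y) over outcomes with S = 2 gives 15/16.
E[max(R, S) | S = 2] = (15/16) / (1/4) = 15/4.

15/4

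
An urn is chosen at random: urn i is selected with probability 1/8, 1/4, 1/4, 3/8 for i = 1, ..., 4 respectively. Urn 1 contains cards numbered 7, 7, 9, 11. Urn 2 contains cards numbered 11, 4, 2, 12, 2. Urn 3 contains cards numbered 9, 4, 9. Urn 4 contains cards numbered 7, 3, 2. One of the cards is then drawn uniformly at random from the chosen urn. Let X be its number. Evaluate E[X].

1427/240

E[X | urn 1] = (7+7+9+11)/4 = 17/2.
E[X | urn 2] = (11+4+2+12+2)/5 = 31/5.
E[X | urn 3] = (9+4+9)/3 = 22/3.
E[X | urn 4] = (7+3+2)/3 = 4.
By the law of total expectation,
E[X] = (1/8)·(17/2) + (1/4)·(31/5) + (1/4)·(22/3) + (3/8)·(4) = 1427/240.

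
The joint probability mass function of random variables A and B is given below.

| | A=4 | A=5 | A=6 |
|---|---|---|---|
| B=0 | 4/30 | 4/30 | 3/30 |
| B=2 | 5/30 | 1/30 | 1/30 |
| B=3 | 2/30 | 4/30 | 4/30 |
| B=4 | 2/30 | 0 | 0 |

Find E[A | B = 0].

P(B = 0) = 11/30.
Σ A·P over the event = 4·(4/30) + 5·(4/30) + 6·(3/30) = 9/5.
E[A | B = 0] = (9/5) / (11/30) = 54/11.

54/11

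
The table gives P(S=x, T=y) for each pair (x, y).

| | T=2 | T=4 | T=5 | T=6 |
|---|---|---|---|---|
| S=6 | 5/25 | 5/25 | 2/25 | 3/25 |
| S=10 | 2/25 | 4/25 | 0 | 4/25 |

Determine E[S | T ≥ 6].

P(T ≥ 6) = 7/25.
Σ S·P over the event = 6·(3/25) + 10·(4/25) = 58/25.
E[S | T ≥ 6] = (58/25) / (7/25) = 58/7.

58/7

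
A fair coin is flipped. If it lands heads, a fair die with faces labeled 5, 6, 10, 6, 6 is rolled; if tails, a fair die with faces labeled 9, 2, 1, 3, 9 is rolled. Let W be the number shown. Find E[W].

57/10

E[W | heads] = (5+6+10+6+6)/5 = 33/5.
E[W | tails] = (9+2+1+3+9)/5 = 24/5.
By the law of total expectation,
E[W] = (1/2)·(33/5) + (1/2)·(24/5) = 57/10.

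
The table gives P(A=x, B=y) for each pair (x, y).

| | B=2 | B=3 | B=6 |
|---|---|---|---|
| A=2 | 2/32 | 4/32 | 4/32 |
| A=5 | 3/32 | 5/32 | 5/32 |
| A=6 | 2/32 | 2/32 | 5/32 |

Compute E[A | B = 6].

9/2

P(B = 6) = 7/16.
Summing A·P(A=x,B=y) over the conditioning event gives 63/32.
E[A | B = 6] = (63/32) / (7/16) = 9/2.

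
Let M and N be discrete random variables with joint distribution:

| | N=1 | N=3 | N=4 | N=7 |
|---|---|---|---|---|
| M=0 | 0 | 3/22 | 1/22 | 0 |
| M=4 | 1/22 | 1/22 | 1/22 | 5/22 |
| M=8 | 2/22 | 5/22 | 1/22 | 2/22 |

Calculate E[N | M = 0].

13/4

P(M = 0) = 2/11.
Σ N·P over the event = 3·(3/22) + 4·(1/22) = 13/22.
E[N | M = 0] = (13/22) / (2/11) = 13/4.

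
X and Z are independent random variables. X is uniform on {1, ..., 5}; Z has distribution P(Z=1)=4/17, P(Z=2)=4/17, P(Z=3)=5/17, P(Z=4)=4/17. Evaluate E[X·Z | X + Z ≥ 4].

P(X + Z ≥ 4) = 73/85.
Summing XZ·P(x,y) over outcomes with X + Z ≥ 4 gives 125/17.
E[X·Z | X + Z ≥ 4] = (125/17) / (73/85) = 625/73.

625/73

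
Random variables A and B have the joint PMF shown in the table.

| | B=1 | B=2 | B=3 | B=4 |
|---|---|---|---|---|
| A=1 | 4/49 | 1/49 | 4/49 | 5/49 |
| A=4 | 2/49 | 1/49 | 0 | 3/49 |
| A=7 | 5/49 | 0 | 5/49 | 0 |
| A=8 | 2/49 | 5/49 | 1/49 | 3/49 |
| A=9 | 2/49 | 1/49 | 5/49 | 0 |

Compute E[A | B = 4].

41/11

P(B = 4) = 11/49.
Σ A·P over the event = 1·(5/49) + 4·(3/49) + 8·(3/49) = 41/49.
E[A | B = 4] = (41/49) / (11/49) = 41/11.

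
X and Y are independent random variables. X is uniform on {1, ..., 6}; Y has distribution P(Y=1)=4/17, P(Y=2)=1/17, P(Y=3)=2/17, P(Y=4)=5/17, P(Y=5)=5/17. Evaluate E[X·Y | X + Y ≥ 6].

1107/74

P(X + Y ≥ 6) = 37/51.
Summing XY·P(x,y) over outcomes with X + Y ≥ 6 gives 369/34.
E[X·Y | X + Y ≥ 6] = (369/34) / (37/51) = 1107/74.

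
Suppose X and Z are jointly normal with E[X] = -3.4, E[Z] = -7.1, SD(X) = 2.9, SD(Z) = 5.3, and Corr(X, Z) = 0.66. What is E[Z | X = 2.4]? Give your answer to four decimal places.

-0.1040

The regression of Z on X has slope ρ·σ_Z/σ_X and passes through (μ_X, μ_Z).
E[Z | X=2.4] = -7.1 + (0.66)·(5.3/2.9)·(2.4 − (-3.4)) = -7.1 + (1.2062)·(5.8) = -0.1040.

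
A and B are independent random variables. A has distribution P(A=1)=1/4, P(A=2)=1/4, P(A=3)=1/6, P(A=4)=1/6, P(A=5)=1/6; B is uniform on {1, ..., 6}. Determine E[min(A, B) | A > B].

41/21

P(A > B) = 7/24.
Summing min(A,B)·P(x,y) over outcomes with A > B gives 41/72.
E[min(A, B) | A > B] = (41/72) / (7/24) = 41/21.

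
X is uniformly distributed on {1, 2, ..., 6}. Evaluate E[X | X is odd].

Given X is odd, X is equally likely to be any of {1, 3, 5}.
E[X | X is odd] = (1 + 3 + 5) / 3 = 3.

3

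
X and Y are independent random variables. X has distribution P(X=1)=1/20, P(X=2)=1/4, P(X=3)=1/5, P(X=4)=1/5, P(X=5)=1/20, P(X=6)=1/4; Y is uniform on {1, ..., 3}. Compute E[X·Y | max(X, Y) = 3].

35/6

P(max(X, Y) = 3) = 3/10.
Summing XY·P(x,y) over outcomes with max(X, Y) = 3 gives 7/4.
E[X·Y | max(X, Y) = 3] = (7/4) / (3/10) = 35/6.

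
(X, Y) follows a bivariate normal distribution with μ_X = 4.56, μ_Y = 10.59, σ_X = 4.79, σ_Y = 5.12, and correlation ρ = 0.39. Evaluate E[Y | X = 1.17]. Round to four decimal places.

E[Y | X=x] = μ_Y + ρ(σ_Y/σ_X)(x − μ_X) for jointly normal variables.
E[Y | X=1.17] = 10.59 + (0.39)·(5.12/4.79)·(1.17 − (4.56)) = 10.59 + (0.41687)·(-3.39) = 9.1768.

9.1768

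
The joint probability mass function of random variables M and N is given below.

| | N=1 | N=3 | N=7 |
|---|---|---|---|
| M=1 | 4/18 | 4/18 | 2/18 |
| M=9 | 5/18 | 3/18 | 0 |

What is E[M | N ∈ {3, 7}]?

11/3

P(N ∈ {3, 7}) = 1/2.
Σ M·P over the event = 1·(4/18) + 1·(2/18) + 9·(3/18) = 11/6.
E[M | N ∈ {3, 7}] = (11/6) / (1/2) = 11/3.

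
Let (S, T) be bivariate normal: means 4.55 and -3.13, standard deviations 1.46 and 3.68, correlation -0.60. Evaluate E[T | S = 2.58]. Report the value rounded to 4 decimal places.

The regression of T on S has slope ρ·σ_T/σ_S and passes through (μ_S, μ_T).
E[T | S=2.58] = -3.13 + (-0.60)·(3.68/1.46)·(2.58 − (4.55)) = -3.13 + (-1.51233)·(-1.97) = -0.1507.

-0.1507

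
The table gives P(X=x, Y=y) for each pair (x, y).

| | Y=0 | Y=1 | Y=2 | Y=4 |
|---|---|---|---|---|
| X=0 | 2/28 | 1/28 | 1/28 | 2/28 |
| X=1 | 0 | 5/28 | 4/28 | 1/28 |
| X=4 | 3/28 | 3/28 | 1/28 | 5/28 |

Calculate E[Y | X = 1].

17/10

P(X = 1) = 5/14.
Σ Y·P over the event = 1·(5/28) + 2·(4/28) + 4·(1/28) = 17/28.
E[Y | X = 1] = (17/28) / (5/14) = 17/10.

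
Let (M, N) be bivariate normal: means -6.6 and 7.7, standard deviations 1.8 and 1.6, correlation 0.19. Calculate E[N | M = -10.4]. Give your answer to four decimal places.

The regression of N on M has slope ρ·σ_N/σ_M and passes through (μ_M, μ_N).
E[N | M=-10.4] = 7.7 + (0.19)·(1.6/1.8)·(-10.4 − (-6.6)) = 7.7 + (0.16889)·(-3.8) = 7.0582.

7.0582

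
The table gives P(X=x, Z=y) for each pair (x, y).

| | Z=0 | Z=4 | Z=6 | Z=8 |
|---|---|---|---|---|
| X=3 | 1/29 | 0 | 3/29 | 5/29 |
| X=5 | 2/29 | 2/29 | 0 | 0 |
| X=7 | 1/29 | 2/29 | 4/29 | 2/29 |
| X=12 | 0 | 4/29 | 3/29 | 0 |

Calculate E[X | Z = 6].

73/10

P(Z = 6) = 10/29.
Σ X·P over the event = 3·(3/29) + 7·(4/29) + 12·(3/29) = 73/29.
E[X | Z = 6] = (73/29) / (10/29) = 73/10.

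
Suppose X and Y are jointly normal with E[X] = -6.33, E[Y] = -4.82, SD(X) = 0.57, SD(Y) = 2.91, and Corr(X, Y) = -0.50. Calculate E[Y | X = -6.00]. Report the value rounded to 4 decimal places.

E[Y | X=x] = μ_Y + ρ(σ_Y/σ_X)(x − μ_X) for jointly normal variables.
E[Y | X=-6.00] = -4.82 + (-0.50)·(2.91/0.57)·(-6.00 − (-6.33)) = -4.82 + (-2.5526)·(0.33) = -5.6624.

-5.6624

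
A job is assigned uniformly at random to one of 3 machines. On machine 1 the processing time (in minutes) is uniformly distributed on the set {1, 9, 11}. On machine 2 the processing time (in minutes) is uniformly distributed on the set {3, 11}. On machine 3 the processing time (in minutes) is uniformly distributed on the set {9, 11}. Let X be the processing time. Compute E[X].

E[X | machine 1] = (1+9+11)/3 = 7.
E[X | machine 2] = (3+11)/2 = 7.
E[X | machine 3] = (9+11)/2 = 10.
E[X] = (1/3)·(7) + (1/3)·(7) + (1/3)·(10) = 8.

8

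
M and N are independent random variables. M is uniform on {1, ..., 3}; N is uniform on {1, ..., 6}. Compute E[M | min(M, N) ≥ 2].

5/2

Outcomes with min(M, N) ≥ 2: (2,2), (2,3), (2,4), (2,5), (2,6), (3,2), (3,3), (3,4), (3,5), (3,6), each with probability 1/18.
E[M | min(M, N) ≥ 2] = (2 + 2 + 2 + 2 + 2 + 3 + 3 + 3 + 3 + 3) / 10 = 5/2.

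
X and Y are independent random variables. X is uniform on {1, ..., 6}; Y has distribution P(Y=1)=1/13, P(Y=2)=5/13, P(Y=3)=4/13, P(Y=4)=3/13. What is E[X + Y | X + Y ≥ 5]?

P(X + Y ≥ 5) = 61/78.
Summing (X+Y)·P(x,y) over outcomes with X + Y ≥ 5 gives 141/26.
E[X + Y | X + Y ≥ 5] = (141/26) / (61/78) = 423/61.

423/61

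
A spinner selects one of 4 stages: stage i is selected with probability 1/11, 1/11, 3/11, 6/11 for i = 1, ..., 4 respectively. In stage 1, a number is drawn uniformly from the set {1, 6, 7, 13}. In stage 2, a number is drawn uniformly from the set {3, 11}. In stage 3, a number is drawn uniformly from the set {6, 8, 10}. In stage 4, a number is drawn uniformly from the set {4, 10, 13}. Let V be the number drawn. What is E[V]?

367/44

E[V | stage 1] = (1+6+7+13)/4 = 27/4.
E[V | stage 2] = (3+11)/2 = 7.
E[V | stage 3] = (6+8+10)/3 = 8.
E[V | stage 4] = (4+10+13)/3 = 9.
E[V] = (1/11)·(27/4) + (1/11)·(7) + (3/11)·(8) + (6/11)·(9) = 367/44.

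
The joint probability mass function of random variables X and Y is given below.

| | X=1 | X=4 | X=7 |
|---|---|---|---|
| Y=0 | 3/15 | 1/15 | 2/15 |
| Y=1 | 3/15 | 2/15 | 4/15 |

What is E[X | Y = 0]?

7/2

P(Y = 0) = 2/5.
Σ X·P over the event = 1·(3/15) + 4·(1/15) + 7·(2/15) = 7/5.
E[X | Y = 0] = (7/5) / (2/5) = 7/2.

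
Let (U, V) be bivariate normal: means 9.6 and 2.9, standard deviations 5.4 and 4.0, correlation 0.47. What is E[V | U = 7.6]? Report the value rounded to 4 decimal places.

E[V | U=x] = μ_V + ρ(σ_V/σ_U)(x − μ_U) for jointly normal variables.
E[V | U=7.6] = 2.9 + (0.47)·(4.0/5.4)·(7.6 − (9.6)) = 2.9 + (0.34815)·(-2) = 2.2037.

2.2037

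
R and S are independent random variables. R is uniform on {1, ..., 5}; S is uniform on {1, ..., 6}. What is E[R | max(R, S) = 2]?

Outcomes with max(R, S) = 2: (1,2), (2,1), (2,2), each with probability 1/30.
E[R | max(R, S) = 2] = (1 + 2 + 2) / 3 = 5/3.

5/3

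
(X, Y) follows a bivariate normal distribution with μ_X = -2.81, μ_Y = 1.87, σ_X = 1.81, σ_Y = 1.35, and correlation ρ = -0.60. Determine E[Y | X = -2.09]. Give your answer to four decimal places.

1.5478

The regression of Y on X has slope ρ·σ_Y/σ_X and passes through (μ_X, μ_Y).
E[Y | X=-2.09] = 1.87 + (-0.60)·(1.35/1.81)·(-2.09 − (-2.81)) = 1.87 + (-0.44751)·(0.72) = 1.5478.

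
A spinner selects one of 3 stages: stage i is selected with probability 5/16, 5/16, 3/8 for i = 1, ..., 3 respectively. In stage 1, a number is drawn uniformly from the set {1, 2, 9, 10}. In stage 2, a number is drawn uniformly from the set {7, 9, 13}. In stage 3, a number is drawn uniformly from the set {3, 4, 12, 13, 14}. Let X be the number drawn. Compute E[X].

3931/480

E[X | stage 1] = (1+2+9+10)/4 = 11/2.
E[X | stage 2] = (7+9+13)/3 = 29/3.
E[X | stage 3] = (3+4+12+13+14)/5 = 46/5.
By the law of total expectation,
E[X] = (5/16)·(11/2) + (5/16)·(29/3) + (3/8)·(46/5) = 3931/480.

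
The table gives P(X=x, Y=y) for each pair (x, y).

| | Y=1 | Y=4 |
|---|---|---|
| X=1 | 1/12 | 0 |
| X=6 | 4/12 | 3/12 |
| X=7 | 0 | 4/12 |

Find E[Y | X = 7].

P(X = 7) = 1/3.
Summing Y·P(X=x,Y=y) over the conditioning event gives 4/3.
E[Y | X = 7] = (4/3) / (1/3) = 4.

4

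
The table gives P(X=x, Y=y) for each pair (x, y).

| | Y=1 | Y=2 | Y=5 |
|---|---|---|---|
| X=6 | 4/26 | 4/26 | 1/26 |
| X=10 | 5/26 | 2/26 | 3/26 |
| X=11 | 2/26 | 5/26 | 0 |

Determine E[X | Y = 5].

P(Y = 5) = 2/13.
Summing X·P(X=x,Y=y) over the conditioning event gives 18/13.
E[X | Y = 5] = (18/13) / (2/13) = 9.

9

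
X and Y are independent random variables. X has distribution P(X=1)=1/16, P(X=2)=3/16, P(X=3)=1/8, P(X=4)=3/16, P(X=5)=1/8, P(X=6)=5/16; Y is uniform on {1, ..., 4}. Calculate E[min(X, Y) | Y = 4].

53/16

P(Y = 4) = 1/4.
Summing min(X,Y)·P(x,y) over outcomes with Y = 4 gives 53/64.
E[min(X, Y) | Y = 4] = (53/64) / (1/4) = 53/16.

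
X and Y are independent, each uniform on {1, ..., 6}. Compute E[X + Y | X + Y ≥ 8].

P(X + Y ≥ 8) = 5/12.
Summing (X+Y)·P(x,y) over outcomes with X + Y ≥ 8 gives 35/9.
E[X + Y | X + Y ≥ 8] = (35/9) / (5/12) = 28/3.

28/3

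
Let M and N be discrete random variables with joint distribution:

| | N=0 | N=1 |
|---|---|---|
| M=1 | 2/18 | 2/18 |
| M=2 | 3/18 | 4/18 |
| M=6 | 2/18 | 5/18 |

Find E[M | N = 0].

P(N = 0) = 7/18.
Σ M·P over the event = 1·(2/18) + 2·(3/18) + 6·(2/18) = 10/9.
E[M | N = 0] = (10/9) / (7/18) = 20/7.

20/7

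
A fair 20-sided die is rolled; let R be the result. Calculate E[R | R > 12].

Given R > 12, R is equally likely to be any of {13, 14, 15, 16, 17, 18, 19, 20}.
E[R | R > 12] = (13 + 14 + 15 + 16 + 17 + 18 + 19 + 20) / 8 = 33/2.

33/2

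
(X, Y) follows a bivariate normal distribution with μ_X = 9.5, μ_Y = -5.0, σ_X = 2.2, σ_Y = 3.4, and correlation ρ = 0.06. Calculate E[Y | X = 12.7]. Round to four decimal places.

The regression of Y on X has slope ρ·σ_Y/σ_X and passes through (μ_X, μ_Y).
E[Y | X=12.7] = -5.0 + (0.06)·(3.4/2.2)·(12.7 − (9.5)) = -5.0 + (0.092727)·(3.2) = -4.7033.

-4.7033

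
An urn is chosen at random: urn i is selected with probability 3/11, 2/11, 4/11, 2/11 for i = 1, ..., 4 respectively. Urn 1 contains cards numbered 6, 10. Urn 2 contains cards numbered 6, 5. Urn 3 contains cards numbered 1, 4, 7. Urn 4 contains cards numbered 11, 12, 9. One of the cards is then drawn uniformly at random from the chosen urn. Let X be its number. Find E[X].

E[X | urn 1] = (6+10)/2 = 8.
E[X | urn 2] = (6+5)/2 = 11/2.
E[X | urn 3] = (1+4+7)/3 = 4.
E[X | urn 4] = (11+12+9)/3 = 32/3.
E[X] = (3/11)·(8) + (2/11)·(11/2) + (4/11)·(4) + (2/11)·(32/3) = 217/33.

217/33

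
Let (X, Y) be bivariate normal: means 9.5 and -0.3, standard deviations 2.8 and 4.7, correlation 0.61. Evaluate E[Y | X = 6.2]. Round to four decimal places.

For a bivariate normal, E[Y | X=x] = μ_Y + ρ·(σ_Y/σ_X)·(x − μ_X).
E[Y | X=6.2] = -0.3 + (0.61)·(4.7/2.8)·(6.2 − (9.5)) = -0.3 + (1.02393)·(-3.3) = -3.6790.

-3.6790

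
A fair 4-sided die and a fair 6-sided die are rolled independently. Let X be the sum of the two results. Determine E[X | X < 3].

P(X < 3) = 1/24.
Σ over the event: 2·1/24 = 1/12.
E[X | X < 3] = (1/12) / (1/24) = 2.

2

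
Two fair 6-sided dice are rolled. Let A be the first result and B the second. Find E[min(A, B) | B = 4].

Outcomes with B = 4: (1,4), (2,4), (3,4), (4,4), (5,4), (6,4), each with probability 1/36.
E[min(A, B) | B = 4] = (1 + 2 + 3 + 4 + 4 + 4) / 6 = 3.

3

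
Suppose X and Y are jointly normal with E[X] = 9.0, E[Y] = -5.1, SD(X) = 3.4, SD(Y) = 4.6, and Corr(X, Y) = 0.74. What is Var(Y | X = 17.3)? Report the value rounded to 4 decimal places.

9.5728

The conditional variance in a bivariate normal is σ_Y²(1 − ρ²), independent of x.
Var(Y | X=17.3) = (4.6)²·(1 − (0.74)²) = 21.16·0.4524 = 9.5728.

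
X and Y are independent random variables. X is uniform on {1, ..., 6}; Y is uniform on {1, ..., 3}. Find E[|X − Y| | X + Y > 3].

11/5

P(X + Y > 3) = 5/6.
Summing |X−Y|·P(x,y) over outcomes with X + Y > 3 gives 11/6.
E[|X − Y| | X + Y > 3] = (11/6) / (5/6) = 11/5.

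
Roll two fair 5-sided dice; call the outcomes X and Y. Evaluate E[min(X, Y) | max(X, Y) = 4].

Outcomes with max(X, Y) = 4: (1,4), (2,4), (3,4), (4,1), (4,2), (4,3), (4,4), each with probability 1/25.
E[min(X, Y) | max(X, Y) = 4] = (1 + 2 + 3 + 1 + 2 + 3 + 4) / 7 = 16/7.

16/7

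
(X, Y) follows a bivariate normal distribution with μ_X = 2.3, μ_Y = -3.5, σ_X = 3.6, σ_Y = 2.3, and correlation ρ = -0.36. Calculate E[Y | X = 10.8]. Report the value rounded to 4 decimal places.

E[Y | X=x] = μ_Y + ρ(σ_Y/σ_X)(x − μ_X) for jointly normal variables.
E[Y | X=10.8] = -3.5 + (-0.36)·(2.3/3.6)·(10.8 − (2.3)) = -3.5 + (-0.23)·(8.5) = -5.4550.

-5.4550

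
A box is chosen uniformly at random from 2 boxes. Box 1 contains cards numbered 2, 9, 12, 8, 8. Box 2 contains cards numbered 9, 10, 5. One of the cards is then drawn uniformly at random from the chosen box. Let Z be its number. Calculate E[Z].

79/10

E[Z | box 1] = (2+9+12+8+8)/5 = 39/5.
E[Z | box 2] = (9+10+5)/3 = 8.
By the law of total expectation,
E[Z] = (1/2)·(39/5) + (1/2)·(8) = 79/10.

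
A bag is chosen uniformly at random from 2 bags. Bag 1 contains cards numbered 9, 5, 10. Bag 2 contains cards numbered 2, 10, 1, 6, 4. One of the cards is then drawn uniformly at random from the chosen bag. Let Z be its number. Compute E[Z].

63/10

E[Z | bag 1] = (9+5+10)/3 = 8.
E[Z | bag 2] = (2+10+1+6+4)/5 = 23/5.
By the law of total expectation,
E[Z] = (1/2)·(8) + (1/2)·(23/5) = 63/10.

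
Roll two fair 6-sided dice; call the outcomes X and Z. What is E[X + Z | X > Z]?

P(X > Z) = 5/12.
Summing (X+Z)·P(x,y) over outcomes with X > Z gives 35/12.
E[X + Z | X > Z] = (35/12) / (5/12) = 7.

7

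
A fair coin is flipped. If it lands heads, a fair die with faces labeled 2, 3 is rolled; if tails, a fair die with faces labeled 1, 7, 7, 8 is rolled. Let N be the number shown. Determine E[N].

33/8

E[N | heads] = (2+3)/2 = 5/2.
E[N | tails] = (1+7+7+8)/4 = 23/4.
E[N] = (1/2)·(5/2) + (1/2)·(23/4) = 33/8.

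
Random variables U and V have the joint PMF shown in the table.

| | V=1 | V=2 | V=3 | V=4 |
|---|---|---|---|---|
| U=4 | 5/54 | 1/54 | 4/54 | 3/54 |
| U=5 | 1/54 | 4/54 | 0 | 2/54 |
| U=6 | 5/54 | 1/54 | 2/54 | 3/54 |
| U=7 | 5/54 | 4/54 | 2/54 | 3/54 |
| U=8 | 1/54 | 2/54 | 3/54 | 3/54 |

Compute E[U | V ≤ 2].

172/29

P(V ≤ 2) = 29/54.
Summing U·P(U=x,V=y) over the conditioning event gives 86/27.
E[U | V ≤ 2] = (86/27) / (29/54) = 172/29.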